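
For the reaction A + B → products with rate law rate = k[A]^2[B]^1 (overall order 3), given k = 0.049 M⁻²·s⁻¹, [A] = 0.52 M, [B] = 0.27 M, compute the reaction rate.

0.003577 M/s

Step 1: The rate law is rate = k[A]^2[B]^1, overall order = 2+1 = 3
Step 2: Substitute values: rate = 0.049 × (0.52)^2 × (0.27)^1
Step 3: rate = 0.049 × 0.2704 × 0.27 = 0.00357739 M/s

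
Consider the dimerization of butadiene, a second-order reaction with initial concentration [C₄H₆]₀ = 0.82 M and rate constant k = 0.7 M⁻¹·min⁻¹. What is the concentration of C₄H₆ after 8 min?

0.1466 M

Step 1: For a second-order reaction: 1/[C₄H₆] = 1/[C₄H₆]₀ + kt
Step 2: 1/[C₄H₆] = 1/0.82 + 0.7 × 8
Step 3: 1/[C₄H₆] = 1.22 + 5.6 = 6.82
Step 4: [C₄H₆] = 1/6.82 = 0.1466 M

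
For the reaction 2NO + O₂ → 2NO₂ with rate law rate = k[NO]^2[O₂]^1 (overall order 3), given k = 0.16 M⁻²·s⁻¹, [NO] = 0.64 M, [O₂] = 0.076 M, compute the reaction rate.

0.004981 M/s

Step 1: The rate law is rate = k[NO]^2[O₂]^1, overall order = 2+1 = 3
Step 2: Substitute values: rate = 0.16 × (0.64)^2 × (0.076)^1
Step 3: rate = 0.16 × 0.4096 × 0.076 = 0.00498074 M/s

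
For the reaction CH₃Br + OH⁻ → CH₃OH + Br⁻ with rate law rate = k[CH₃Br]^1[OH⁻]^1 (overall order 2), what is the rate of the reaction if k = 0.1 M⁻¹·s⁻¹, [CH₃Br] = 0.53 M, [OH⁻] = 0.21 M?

0.01113 M/s

Step 1: The rate law is rate = k[CH₃Br]^1[OH⁻]^1, overall order = 1+1 = 2
Step 2: Substitute values: rate = 0.1 × (0.53)^1 × (0.21)^1
Step 3: rate = 0.1 × 0.53 × 0.21 = 0.01113 M/s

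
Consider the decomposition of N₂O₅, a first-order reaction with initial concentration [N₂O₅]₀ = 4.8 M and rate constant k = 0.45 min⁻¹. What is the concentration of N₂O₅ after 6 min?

0.3226 M

Step 1: For a first-order reaction: [N₂O₅] = [N₂O₅]₀ × e^(-kt)
Step 2: [N₂O₅] = 4.8 × e^(-0.45 × 6)
Step 3: [N₂O₅] = 4.8 × e^(-2.7)
Step 4: [N₂O₅] = 4.8 × 0.0672055 = 0.3226 M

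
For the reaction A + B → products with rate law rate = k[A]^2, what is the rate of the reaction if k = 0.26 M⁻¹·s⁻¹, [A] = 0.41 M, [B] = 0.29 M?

0.04371 M/s

Step 1: The rate law is rate = k[A]^2
Step 2: Note that the rate does not depend on [B] (zero order in B).
Step 3: rate = 0.26 × (0.41)^2 = 0.043706 M/s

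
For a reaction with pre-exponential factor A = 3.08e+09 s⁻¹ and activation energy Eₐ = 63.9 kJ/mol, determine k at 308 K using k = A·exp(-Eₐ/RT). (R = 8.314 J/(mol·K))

4.48e-02 s⁻¹

Step 1: Use the Arrhenius equation: k = A × exp(-Eₐ/RT)
Step 2: Convert Eₐ to J/mol: 63.9 kJ/mol = 63900 J/mol
Step 3: Calculate the exponent: -Eₐ/(RT) = -63900/(8.314 × 308) = -24.95400
Step 4: k = 3.08e+09 × exp(-24.95400)
Step 5: k = 3.08e+09 × 1.45417e-11 = 4.4788e-02 s⁻¹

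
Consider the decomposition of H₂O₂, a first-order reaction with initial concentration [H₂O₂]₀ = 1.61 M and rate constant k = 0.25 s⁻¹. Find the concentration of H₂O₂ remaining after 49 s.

7.704e-06 M

Step 1: For a first-order reaction: [H₂O₂] = [H₂O₂]₀ × e^(-kt)
Step 2: [H₂O₂] = 1.61 × e^(-0.25 × 49)
Step 3: [H₂O₂] = 1.61 × e^(-12.25)
Step 4: [H₂O₂] = 1.61 × 4.78512e-06 = 7.704e-06 M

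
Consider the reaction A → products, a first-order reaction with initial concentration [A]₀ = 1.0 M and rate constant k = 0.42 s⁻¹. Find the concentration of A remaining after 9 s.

0.02282 M

Step 1: For a first-order reaction: [A] = [A]₀ × e^(-kt)
Step 2: [A] = 1.0 × e^(-0.42 × 9)
Step 3: [A] = 1.0 × e^(-3.78)
Step 4: [A] = 1.0 × 0.0228227 = 0.02282 M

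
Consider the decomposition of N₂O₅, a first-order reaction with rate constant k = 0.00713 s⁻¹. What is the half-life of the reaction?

97.22 s

Step 1: For a first-order reaction, t₁/₂ = ln(2)/k
Step 2: t₁/₂ = ln(2)/0.00713
Step 3: t₁/₂ = 0.6931/0.00713 = 97.22 s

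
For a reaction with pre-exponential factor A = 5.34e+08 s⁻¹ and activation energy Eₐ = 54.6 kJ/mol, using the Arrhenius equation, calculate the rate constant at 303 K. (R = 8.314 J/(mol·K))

2.06e-01 s⁻¹

Step 1: Use the Arrhenius equation: k = A × exp(-Eₐ/RT)
Step 2: Convert Eₐ to J/mol: 54.6 kJ/mol = 54600 J/mol
Step 3: Calculate the exponent: -Eₐ/(RT) = -54600/(8.314 × 303) = -21.67405
Step 4: k = 5.34e+08 × exp(-21.67405)
Step 5: k = 5.34e+08 × 3.86438e-10 = 2.0636e-01 s⁻¹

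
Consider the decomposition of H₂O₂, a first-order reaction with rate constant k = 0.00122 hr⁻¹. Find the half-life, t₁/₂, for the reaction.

568.2 hr

Step 1: For a first-order reaction, t₁/₂ = ln(2)/k
Step 2: t₁/₂ = ln(2)/0.00122
Step 3: t₁/₂ = 0.6931/0.00122 = 568.2 hr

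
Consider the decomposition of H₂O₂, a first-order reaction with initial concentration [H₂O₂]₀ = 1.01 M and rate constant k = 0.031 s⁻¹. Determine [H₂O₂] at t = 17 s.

0.5963 M

Step 1: For a first-order reaction: [H₂O₂] = [H₂O₂]₀ × e^(-kt)
Step 2: [H₂O₂] = 1.01 × e^(-0.031 × 17)
Step 3: [H₂O₂] = 1.01 × e^(-0.527)
Step 4: [H₂O₂] = 1.01 × 0.590373 = 0.5963 M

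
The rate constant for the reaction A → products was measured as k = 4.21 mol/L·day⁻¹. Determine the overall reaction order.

zeroth order (0)

Step 1: The units of k for an nth-order reaction are (concentration)^(1-n)·(time)⁻¹.
Step 2: Here k has units mol/L·day⁻¹, so the concentration exponent is 1.
Step 3: 1 - n = 1 ⇒ n = 0. The reaction is zeroth order.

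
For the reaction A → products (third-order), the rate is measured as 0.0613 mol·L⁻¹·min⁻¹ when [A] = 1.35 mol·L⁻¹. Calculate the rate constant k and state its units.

0.02491 (mol·L⁻¹)⁻²·min⁻¹

Step 1: rate = k[A]^3, so k = rate / [A]^3.
Step 2: k = 0.0613 / (1.35)^3 = 0.0613 / 2.46.
Step 3: k = 0.02491 (mol·L⁻¹)⁻²·min⁻¹.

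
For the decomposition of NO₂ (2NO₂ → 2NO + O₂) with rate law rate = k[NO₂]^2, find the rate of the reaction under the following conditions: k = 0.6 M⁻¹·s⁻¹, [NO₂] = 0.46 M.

0.127 M/s

Step 1: Identify the rate law: rate = k[NO₂]^2
Step 2: Substitute values: rate = 0.6 × (0.46)^2
Step 3: Calculate: rate = 0.6 × 0.2116 = 0.12696 M/s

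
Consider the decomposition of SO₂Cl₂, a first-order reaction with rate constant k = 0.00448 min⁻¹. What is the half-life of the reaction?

154.7 min

Step 1: For a first-order reaction, t₁/₂ = ln(2)/k
Step 2: t₁/₂ = ln(2)/0.00448
Step 3: t₁/₂ = 0.6931/0.00448 = 154.7 min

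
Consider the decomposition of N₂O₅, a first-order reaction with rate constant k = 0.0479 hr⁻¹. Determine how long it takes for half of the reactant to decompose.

14.47 hr

Step 1: For a first-order reaction, t₁/₂ = ln(2)/k
Step 2: t₁/₂ = ln(2)/0.0479
Step 3: t₁/₂ = 0.6931/0.0479 = 14.47 hr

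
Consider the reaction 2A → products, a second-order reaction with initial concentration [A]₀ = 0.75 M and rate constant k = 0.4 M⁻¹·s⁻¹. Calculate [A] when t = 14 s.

0.1442 M

Step 1: For a second-order reaction: 1/[A] = 1/[A]₀ + kt
Step 2: 1/[A] = 1/0.75 + 0.4 × 14
Step 3: 1/[A] = 1.333 + 5.6 = 6.933
Step 4: [A] = 1/6.933 = 0.1442 M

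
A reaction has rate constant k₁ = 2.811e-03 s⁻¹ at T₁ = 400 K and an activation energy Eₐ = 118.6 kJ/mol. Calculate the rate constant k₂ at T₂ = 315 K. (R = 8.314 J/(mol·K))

1.860e-07 s⁻¹

Step 1: Use the two-temperature Arrhenius form: ln(k₂/k₁) = -Eₐ/R × (1/T₂ - 1/T₁)
Step 2: Convert Eₐ to J/mol: 118.6 kJ/mol = 118600 J/mol
Step 3: 1/T₂ - 1/T₁ = 1/315 - 1/400 = 6.746032e-04 K⁻¹
Step 4: ln(k₂/k₁) = -118600/8.314 × 6.746032e-04 = -9.62328
Step 5: k₂ = k₁ × exp(-9.62328) = 2.811e-03 × 6.61702e-05 = 1.860e-07 s⁻¹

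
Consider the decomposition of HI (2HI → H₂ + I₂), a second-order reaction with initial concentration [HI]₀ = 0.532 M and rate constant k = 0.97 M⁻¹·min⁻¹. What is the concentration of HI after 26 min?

0.0369 M

Step 1: For a second-order reaction: 1/[HI] = 1/[HI]₀ + kt
Step 2: 1/[HI] = 1/0.532 + 0.97 × 26
Step 3: 1/[HI] = 1.88 + 25.22 = 27.1
Step 4: [HI] = 1/27.1 = 0.0369 M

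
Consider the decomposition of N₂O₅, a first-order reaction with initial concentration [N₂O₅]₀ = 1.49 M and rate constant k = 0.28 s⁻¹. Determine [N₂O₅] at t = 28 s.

0.0005866 M

Step 1: For a first-order reaction: [N₂O₅] = [N₂O₅]₀ × e^(-kt)
Step 2: [N₂O₅] = 1.49 × e^(-0.28 × 28)
Step 3: [N₂O₅] = 1.49 × e^(-7.84)
Step 4: [N₂O₅] = 1.49 × 0.000393669 = 0.0005866 M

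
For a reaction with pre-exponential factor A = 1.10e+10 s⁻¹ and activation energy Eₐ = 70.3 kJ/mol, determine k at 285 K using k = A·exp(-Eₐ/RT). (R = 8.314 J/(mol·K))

1.43e-03 s⁻¹

Step 1: Use the Arrhenius equation: k = A × exp(-Eₐ/RT)
Step 2: Convert Eₐ to J/mol: 70.3 kJ/mol = 70300 J/mol
Step 3: Calculate the exponent: -Eₐ/(RT) = -70300/(8.314 × 285) = -29.66883
Step 4: k = 1.10e+10 × exp(-29.66883)
Step 5: k = 1.10e+10 × 1.30314e-13 = 1.4335e-03 s⁻¹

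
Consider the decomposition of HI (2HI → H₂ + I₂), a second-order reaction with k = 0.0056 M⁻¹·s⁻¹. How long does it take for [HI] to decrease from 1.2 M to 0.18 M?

843.3 s

Step 1: For second-order: t = (1/[HI] - 1/[HI]₀)/k
Step 2: t = (1/0.18 - 1/1.2)/0.0056
Step 3: t = (5.556 - 0.8333)/0.0056
Step 4: t = 4.722/0.0056 = 843.3 s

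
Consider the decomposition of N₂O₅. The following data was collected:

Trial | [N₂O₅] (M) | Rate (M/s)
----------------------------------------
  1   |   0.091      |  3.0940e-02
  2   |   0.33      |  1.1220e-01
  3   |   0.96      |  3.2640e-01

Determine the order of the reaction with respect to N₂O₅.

first order (1)

Step 1: Compare trials to find order n where rate₂/rate₁ = ([N₂O₅]₂/[N₂O₅]₁)^n
Step 2: rate₂/rate₁ = 1.1220e-01/3.0940e-02 = 3.626
Step 3: [N₂O₅]₂/[N₂O₅]₁ = 0.33/0.091 = 3.626
Step 4: n = ln(3.626)/ln(3.626) = 1.00 ≈ 1
Step 5: The reaction is first order in N₂O₅.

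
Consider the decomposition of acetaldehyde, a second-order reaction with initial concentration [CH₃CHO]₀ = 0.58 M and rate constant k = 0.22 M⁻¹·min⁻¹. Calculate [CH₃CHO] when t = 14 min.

0.2082 M

Step 1: For a second-order reaction: 1/[CH₃CHO] = 1/[CH₃CHO]₀ + kt
Step 2: 1/[CH₃CHO] = 1/0.58 + 0.22 × 14
Step 3: 1/[CH₃CHO] = 1.724 + 3.08 = 4.804
Step 4: [CH₃CHO] = 1/4.804 = 0.2082 M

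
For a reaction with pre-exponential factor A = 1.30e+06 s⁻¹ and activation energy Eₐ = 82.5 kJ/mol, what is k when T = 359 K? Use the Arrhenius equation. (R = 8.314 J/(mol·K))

1.29e-06 s⁻¹

Step 1: Use the Arrhenius equation: k = A × exp(-Eₐ/RT)
Step 2: Convert Eₐ to J/mol: 82.5 kJ/mol = 82500 J/mol
Step 3: Calculate the exponent: -Eₐ/(RT) = -82500/(8.314 × 359) = -27.64073
Step 4: k = 1.30e+06 × exp(-27.64073)
Step 5: k = 1.30e+06 × 9.90338e-13 = 1.2874e-06 s⁻¹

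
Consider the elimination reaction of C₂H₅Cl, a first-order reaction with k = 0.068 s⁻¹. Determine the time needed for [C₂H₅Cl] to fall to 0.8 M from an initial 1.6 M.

10.19 s

Step 1: For first-order: t = ln([C₂H₅Cl]₀/[C₂H₅Cl])/k
Step 2: t = ln(1.6/0.8)/0.068
Step 3: t = ln(2)/0.068
Step 4: t = 0.6931/0.068 = 10.19 s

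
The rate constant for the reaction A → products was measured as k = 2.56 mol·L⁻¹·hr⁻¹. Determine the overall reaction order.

zeroth order (0)

Step 1: The units of k for an nth-order reaction are (concentration)^(1-n)·(time)⁻¹.
Step 2: Here k has units mol·L⁻¹·hr⁻¹, so the concentration exponent is 1.
Step 3: 1 - n = 1 ⇒ n = 0. The reaction is zeroth order.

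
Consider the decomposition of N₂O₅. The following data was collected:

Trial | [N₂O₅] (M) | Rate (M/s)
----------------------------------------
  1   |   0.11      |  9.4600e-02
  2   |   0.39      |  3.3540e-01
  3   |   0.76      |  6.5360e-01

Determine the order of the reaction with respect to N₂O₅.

first order (1)

Step 1: Compare trials to find order n where rate₂/rate₁ = ([N₂O₅]₂/[N₂O₅]₁)^n
Step 2: rate₂/rate₁ = 3.3540e-01/9.4600e-02 = 3.545
Step 3: [N₂O₅]₂/[N₂O₅]₁ = 0.39/0.11 = 3.545
Step 4: n = ln(3.545)/ln(3.545) = 1.00 ≈ 1
Step 5: The reaction is first order in N₂O₅.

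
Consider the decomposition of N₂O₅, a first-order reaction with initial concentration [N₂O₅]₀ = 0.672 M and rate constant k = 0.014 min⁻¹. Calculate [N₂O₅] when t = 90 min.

0.1906 M

Step 1: For a first-order reaction: [N₂O₅] = [N₂O₅]₀ × e^(-kt)
Step 2: [N₂O₅] = 0.672 × e^(-0.014 × 90)
Step 3: [N₂O₅] = 0.672 × e^(-1.26)
Step 4: [N₂O₅] = 0.672 × 0.283654 = 0.1906 M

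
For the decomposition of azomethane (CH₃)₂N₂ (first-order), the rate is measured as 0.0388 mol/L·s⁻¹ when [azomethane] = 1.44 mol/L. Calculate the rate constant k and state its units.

0.02694 s⁻¹

Step 1: rate = k[azomethane]^1, so k = rate / [azomethane]^1.
Step 2: k = 0.0388 / (1.44)^1 = 0.0388 / 1.44.
Step 3: k = 0.02694 s⁻¹.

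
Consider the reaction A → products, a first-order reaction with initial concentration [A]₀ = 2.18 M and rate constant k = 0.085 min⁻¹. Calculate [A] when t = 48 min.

0.03686 M

Step 1: For a first-order reaction: [A] = [A]₀ × e^(-kt)
Step 2: [A] = 2.18 × e^(-0.085 × 48)
Step 3: [A] = 2.18 × e^(-4.08)
Step 4: [A] = 2.18 × 0.0169075 = 0.03686 M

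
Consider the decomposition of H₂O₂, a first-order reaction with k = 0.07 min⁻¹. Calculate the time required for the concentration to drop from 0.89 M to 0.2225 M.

19.8 min

Step 1: For first-order: t = ln([H₂O₂]₀/[H₂O₂])/k
Step 2: t = ln(0.89/0.2225)/0.07
Step 3: t = ln(4)/0.07
Step 4: t = 1.386/0.07 = 19.8 min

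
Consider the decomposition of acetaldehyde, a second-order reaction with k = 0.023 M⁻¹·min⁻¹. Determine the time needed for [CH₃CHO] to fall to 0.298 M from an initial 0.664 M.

80.42 min

Step 1: For second-order: t = (1/[CH₃CHO] - 1/[CH₃CHO]₀)/k
Step 2: t = (1/0.298 - 1/0.664)/0.023
Step 3: t = (3.356 - 1.506)/0.023
Step 4: t = 1.85/0.023 = 80.42 min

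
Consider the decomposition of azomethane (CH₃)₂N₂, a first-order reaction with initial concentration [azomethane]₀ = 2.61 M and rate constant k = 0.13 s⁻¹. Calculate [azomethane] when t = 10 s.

0.7113 M

Step 1: For a first-order reaction: [azomethane] = [azomethane]₀ × e^(-kt)
Step 2: [azomethane] = 2.61 × e^(-0.13 × 10)
Step 3: [azomethane] = 2.61 × e^(-1.3)
Step 4: [azomethane] = 2.61 × 0.272532 = 0.7113 M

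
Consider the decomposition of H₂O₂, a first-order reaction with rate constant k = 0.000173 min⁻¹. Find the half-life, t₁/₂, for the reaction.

4007 min

Step 1: For a first-order reaction, t₁/₂ = ln(2)/k
Step 2: t₁/₂ = ln(2)/0.000173
Step 3: t₁/₂ = 0.6931/0.000173 = 4007 min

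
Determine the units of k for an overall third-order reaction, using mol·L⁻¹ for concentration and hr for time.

(mol·L⁻¹)⁻²·hr⁻¹

Step 1: For overall order n, rate = k × (concentration)^n.
Step 2: Rate has units mol·L⁻¹·hr⁻¹; concentration term has units (mol·L⁻¹)^3.
Step 3: k = rate / (concentration)^n, so units of k = (mol·L⁻¹)^(1-3)·hr⁻¹ = (mol·L⁻¹)⁻²·hr⁻¹.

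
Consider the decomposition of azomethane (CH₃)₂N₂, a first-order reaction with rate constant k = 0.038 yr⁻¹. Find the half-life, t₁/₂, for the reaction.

18.24 yr

Step 1: For a first-order reaction, t₁/₂ = ln(2)/k
Step 2: t₁/₂ = ln(2)/0.038
Step 3: t₁/₂ = 0.6931/0.038 = 18.24 yr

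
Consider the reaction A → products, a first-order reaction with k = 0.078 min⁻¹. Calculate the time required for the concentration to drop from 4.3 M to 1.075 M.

17.77 min

Step 1: For first-order: t = ln([A]₀/[A])/k
Step 2: t = ln(4.3/1.075)/0.078
Step 3: t = ln(4)/0.078
Step 4: t = 1.386/0.078 = 17.77 min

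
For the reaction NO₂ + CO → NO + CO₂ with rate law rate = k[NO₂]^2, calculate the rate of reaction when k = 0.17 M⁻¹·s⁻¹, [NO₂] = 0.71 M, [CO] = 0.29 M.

0.0857 M/s

Step 1: The rate law is rate = k[NO₂]^2
Step 2: Note that the rate does not depend on [CO] (zero order in CO).
Step 3: rate = 0.17 × (0.71)^2 = 0.085697 M/s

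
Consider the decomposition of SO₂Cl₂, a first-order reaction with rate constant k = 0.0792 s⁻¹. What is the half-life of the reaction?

8.752 s

Step 1: For a first-order reaction, t₁/₂ = ln(2)/k
Step 2: t₁/₂ = ln(2)/0.0792
Step 3: t₁/₂ = 0.6931/0.0792 = 8.752 s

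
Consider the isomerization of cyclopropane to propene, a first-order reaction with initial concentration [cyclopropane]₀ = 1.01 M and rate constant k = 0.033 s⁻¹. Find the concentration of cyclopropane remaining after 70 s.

0.1003 M

Step 1: For a first-order reaction: [cyclopropane] = [cyclopropane]₀ × e^(-kt)
Step 2: [cyclopropane] = 1.01 × e^(-0.033 × 70)
Step 3: [cyclopropane] = 1.01 × e^(-2.31)
Step 4: [cyclopropane] = 1.01 × 0.0992613 = 0.1003 M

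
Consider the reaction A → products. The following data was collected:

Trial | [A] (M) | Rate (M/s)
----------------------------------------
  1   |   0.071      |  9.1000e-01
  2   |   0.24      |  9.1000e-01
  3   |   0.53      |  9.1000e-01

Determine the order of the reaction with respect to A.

zeroth order (0)

Step 1: Compare trials - when concentration changes, rate stays constant.
Step 2: rate₂/rate₁ = 9.1000e-01/9.1000e-01 = 1
Step 3: [A]₂/[A]₁ = 0.24/0.071 = 3.38
Step 4: Since rate ratio ≈ (conc ratio)^0, the reaction is zeroth order.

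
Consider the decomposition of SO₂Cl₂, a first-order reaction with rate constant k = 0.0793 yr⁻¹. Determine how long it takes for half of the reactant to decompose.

8.741 yr

Step 1: For a first-order reaction, t₁/₂ = ln(2)/k
Step 2: t₁/₂ = ln(2)/0.0793
Step 3: t₁/₂ = 0.6931/0.0793 = 8.741 yr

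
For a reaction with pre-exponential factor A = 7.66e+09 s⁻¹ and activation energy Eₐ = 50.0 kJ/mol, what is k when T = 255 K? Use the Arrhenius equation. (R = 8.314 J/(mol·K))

4.38e-01 s⁻¹

Step 1: Use the Arrhenius equation: k = A × exp(-Eₐ/RT)
Step 2: Convert Eₐ to J/mol: 50.0 kJ/mol = 50000 J/mol
Step 3: Calculate the exponent: -Eₐ/(RT) = -50000/(8.314 × 255) = -23.58413
Step 4: k = 7.66e+09 × exp(-23.58413)
Step 5: k = 7.66e+09 × 5.72193e-11 = 4.3830e-01 s⁻¹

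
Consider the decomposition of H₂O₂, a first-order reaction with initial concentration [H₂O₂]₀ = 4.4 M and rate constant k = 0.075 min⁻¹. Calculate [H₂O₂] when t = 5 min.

3.024 M

Step 1: For a first-order reaction: [H₂O₂] = [H₂O₂]₀ × e^(-kt)
Step 2: [H₂O₂] = 4.4 × e^(-0.075 × 5)
Step 3: [H₂O₂] = 4.4 × e^(-0.375)
Step 4: [H₂O₂] = 4.4 × 0.687289 = 3.024 M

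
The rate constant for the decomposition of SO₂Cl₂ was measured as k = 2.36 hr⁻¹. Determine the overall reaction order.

first order (1)

Step 1: The units of k for an nth-order reaction are (concentration)^(1-n)·(time)⁻¹.
Step 2: Here k has units hr⁻¹, so the concentration exponent is 0.
Step 3: 1 - n = 0 ⇒ n = 1. The reaction is first order.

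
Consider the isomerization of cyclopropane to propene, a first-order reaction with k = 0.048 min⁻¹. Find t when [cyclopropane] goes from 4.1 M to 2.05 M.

14.44 min

Step 1: For first-order: t = ln([cyclopropane]₀/[cyclopropane])/k
Step 2: t = ln(4.1/2.05)/0.048
Step 3: t = ln(2)/0.048
Step 4: t = 0.6931/0.048 = 14.44 min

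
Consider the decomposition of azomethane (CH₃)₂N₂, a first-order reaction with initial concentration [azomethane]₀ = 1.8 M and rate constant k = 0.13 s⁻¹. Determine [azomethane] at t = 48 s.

0.00351 M

Step 1: For a first-order reaction: [azomethane] = [azomethane]₀ × e^(-kt)
Step 2: [azomethane] = 1.8 × e^(-0.13 × 48)
Step 3: [azomethane] = 1.8 × e^(-6.24)
Step 4: [azomethane] = 1.8 × 0.00194986 = 0.00351 M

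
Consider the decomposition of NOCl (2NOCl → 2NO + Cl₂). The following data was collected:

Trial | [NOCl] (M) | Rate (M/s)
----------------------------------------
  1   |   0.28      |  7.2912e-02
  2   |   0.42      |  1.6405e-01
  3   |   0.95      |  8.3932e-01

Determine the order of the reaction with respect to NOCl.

second order (2)

Step 1: Compare trials to find order n where rate₂/rate₁ = ([NOCl]₂/[NOCl]₁)^n
Step 2: rate₂/rate₁ = 1.6405e-01/7.2912e-02 = 2.25
Step 3: [NOCl]₂/[NOCl]₁ = 0.42/0.28 = 1.5
Step 4: n = ln(2.25)/ln(1.5) = 2.00 ≈ 2
Step 5: The reaction is second order in NOCl.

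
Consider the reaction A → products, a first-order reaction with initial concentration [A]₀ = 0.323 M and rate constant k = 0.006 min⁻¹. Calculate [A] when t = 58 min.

0.2281 M

Step 1: For a first-order reaction: [A] = [A]₀ × e^(-kt)
Step 2: [A] = 0.323 × e^(-0.006 × 58)
Step 3: [A] = 0.323 × e^(-0.348)
Step 4: [A] = 0.323 × 0.706099 = 0.2281 M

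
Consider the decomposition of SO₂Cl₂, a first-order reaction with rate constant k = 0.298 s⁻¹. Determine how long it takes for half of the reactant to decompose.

2.326 s

Step 1: For a first-order reaction, t₁/₂ = ln(2)/k
Step 2: t₁/₂ = ln(2)/0.298
Step 3: t₁/₂ = 0.6931/0.298 = 2.326 s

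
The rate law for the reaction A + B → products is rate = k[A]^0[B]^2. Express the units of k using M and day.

M⁻¹·day⁻¹

Step 1: Overall order = 0 + 2 = 2.
Step 2: rate has units M·day⁻¹; [A]^0[B]^2 has units M^2.
Step 3: k = rate/([A]^0[B]^2), so units of k = M^(1-2)·day⁻¹ = M⁻¹·day⁻¹.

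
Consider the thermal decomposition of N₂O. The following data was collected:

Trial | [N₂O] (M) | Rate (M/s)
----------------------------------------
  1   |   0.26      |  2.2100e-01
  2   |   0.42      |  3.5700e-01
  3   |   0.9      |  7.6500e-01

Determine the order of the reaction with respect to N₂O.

first order (1)

Step 1: Compare trials to find order n where rate₂/rate₁ = ([N₂O]₂/[N₂O]₁)^n
Step 2: rate₂/rate₁ = 3.5700e-01/2.2100e-01 = 1.615
Step 3: [N₂O]₂/[N₂O]₁ = 0.42/0.26 = 1.615
Step 4: n = ln(1.615)/ln(1.615) = 1.00 ≈ 1
Step 5: The reaction is first order in N₂O.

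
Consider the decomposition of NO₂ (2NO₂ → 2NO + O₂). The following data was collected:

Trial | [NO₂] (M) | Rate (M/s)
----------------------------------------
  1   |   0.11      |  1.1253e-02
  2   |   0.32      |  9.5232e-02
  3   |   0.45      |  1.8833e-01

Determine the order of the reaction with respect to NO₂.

second order (2)

Step 1: Compare trials to find order n where rate₂/rate₁ = ([NO₂]₂/[NO₂]₁)^n
Step 2: rate₂/rate₁ = 9.5232e-02/1.1253e-02 = 8.463
Step 3: [NO₂]₂/[NO₂]₁ = 0.32/0.11 = 2.909
Step 4: n = ln(8.463)/ln(2.909) = 2.00 ≈ 2
Step 5: The reaction is second order in NO₂.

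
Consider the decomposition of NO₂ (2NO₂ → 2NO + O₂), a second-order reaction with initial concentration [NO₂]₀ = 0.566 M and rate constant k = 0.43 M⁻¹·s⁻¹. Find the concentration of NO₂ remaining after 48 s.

0.04463 M

Step 1: For a second-order reaction: 1/[NO₂] = 1/[NO₂]₀ + kt
Step 2: 1/[NO₂] = 1/0.566 + 0.43 × 48
Step 3: 1/[NO₂] = 1.767 + 20.64 = 22.41
Step 4: [NO₂] = 1/22.41 = 0.04463 M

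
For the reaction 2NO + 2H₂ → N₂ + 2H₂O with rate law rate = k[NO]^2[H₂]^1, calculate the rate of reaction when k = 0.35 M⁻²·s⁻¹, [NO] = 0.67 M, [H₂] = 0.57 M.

0.08956 M/s

Step 1: The rate law is rate = k[NO]^2[H₂]^1
Step 2: Substitute: rate = 0.35 × (0.67)^2 × (0.57)^1
Step 3: rate = 0.35 × 0.4489 × 0.57 = 0.0895555 M/s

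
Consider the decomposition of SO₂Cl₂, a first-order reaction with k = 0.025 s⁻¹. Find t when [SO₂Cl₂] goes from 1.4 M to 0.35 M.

55.45 s

Step 1: For first-order: t = ln([SO₂Cl₂]₀/[SO₂Cl₂])/k
Step 2: t = ln(1.4/0.35)/0.025
Step 3: t = ln(4)/0.025
Step 4: t = 1.386/0.025 = 55.45 s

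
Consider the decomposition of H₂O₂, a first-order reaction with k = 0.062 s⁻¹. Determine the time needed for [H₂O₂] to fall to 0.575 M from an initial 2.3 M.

22.36 s

Step 1: For first-order: t = ln([H₂O₂]₀/[H₂O₂])/k
Step 2: t = ln(2.3/0.575)/0.062
Step 3: t = ln(4)/0.062
Step 4: t = 1.386/0.062 = 22.36 s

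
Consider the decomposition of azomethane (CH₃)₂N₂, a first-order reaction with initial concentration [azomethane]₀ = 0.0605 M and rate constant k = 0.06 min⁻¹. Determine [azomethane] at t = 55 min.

0.002231 M

Step 1: For a first-order reaction: [azomethane] = [azomethane]₀ × e^(-kt)
Step 2: [azomethane] = 0.0605 × e^(-0.06 × 55)
Step 3: [azomethane] = 0.0605 × e^(-3.3)
Step 4: [azomethane] = 0.0605 × 0.0368832 = 0.002231 M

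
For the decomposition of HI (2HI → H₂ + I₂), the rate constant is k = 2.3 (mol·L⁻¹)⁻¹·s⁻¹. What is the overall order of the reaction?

second order (2)

Step 1: The units of k for an nth-order reaction are (concentration)^(1-n)·(time)⁻¹.
Step 2: Here k has units (mol·L⁻¹)⁻¹·s⁻¹, so the concentration exponent is -1.
Step 3: 1 - n = -1 ⇒ n = 2. The reaction is second order.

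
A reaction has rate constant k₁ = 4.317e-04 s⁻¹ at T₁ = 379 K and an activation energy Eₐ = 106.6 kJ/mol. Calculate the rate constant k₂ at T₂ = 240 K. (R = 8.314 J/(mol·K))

1.336e-12 s⁻¹

Step 1: Use the two-temperature Arrhenius form: ln(k₂/k₁) = -Eₐ/R × (1/T₂ - 1/T₁)
Step 2: Convert Eₐ to J/mol: 106.6 kJ/mol = 106600 J/mol
Step 3: 1/T₂ - 1/T₁ = 1/240 - 1/379 = 1.528144e-03 K⁻¹
Step 4: ln(k₂/k₁) = -106600/8.314 × 1.528144e-03 = -19.59347
Step 5: k₂ = k₁ × exp(-19.59347) = 4.317e-04 × 3.09502e-09 = 1.336e-12 s⁻¹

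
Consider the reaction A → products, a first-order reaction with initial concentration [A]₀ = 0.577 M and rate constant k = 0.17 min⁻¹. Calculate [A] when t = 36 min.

0.001269 M

Step 1: For a first-order reaction: [A] = [A]₀ × e^(-kt)
Step 2: [A] = 0.577 × e^(-0.17 × 36)
Step 3: [A] = 0.577 × e^(-6.12)
Step 4: [A] = 0.577 × 0.00219846 = 0.001269 M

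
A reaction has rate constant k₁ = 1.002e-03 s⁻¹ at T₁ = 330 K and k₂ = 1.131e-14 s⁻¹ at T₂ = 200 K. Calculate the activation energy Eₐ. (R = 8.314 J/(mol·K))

106.4 kJ/mol

Step 1: Use the two-temperature Arrhenius form: ln(k₂/k₁) = -Eₐ/R × (1/T₂ - 1/T₁)
Step 2: ln(k₂/k₁) = ln(1.131e-14/1.002e-03) = ln(1.12874e-11) = -25.2073
Step 3: 1/T₂ - 1/T₁ = 1/200 - 1/330 = 1.969697e-03 K⁻¹
Step 4: Eₐ = -R × ln(k₂/k₁) / (1/T₂ - 1/T₁) = -8.314 × -25.2073 / 1.969697e-03
Step 5: Eₐ = 1.0640e+05 J/mol = 106.4 kJ/mol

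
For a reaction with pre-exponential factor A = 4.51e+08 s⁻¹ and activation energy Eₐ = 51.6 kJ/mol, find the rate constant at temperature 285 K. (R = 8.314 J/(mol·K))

1.57e-01 s⁻¹

Step 1: Use the Arrhenius equation: k = A × exp(-Eₐ/RT)
Step 2: Convert Eₐ to J/mol: 51.6 kJ/mol = 51600 J/mol
Step 3: Calculate the exponent: -Eₐ/(RT) = -51600/(8.314 × 285) = -21.77684
Step 4: k = 4.51e+08 × exp(-21.77684)
Step 5: k = 4.51e+08 × 3.48689e-10 = 1.5726e-01 s⁻¹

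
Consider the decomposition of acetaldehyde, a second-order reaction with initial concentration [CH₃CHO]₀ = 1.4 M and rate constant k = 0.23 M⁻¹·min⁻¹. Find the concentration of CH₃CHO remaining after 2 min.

0.8516 M

Step 1: For a second-order reaction: 1/[CH₃CHO] = 1/[CH₃CHO]₀ + kt
Step 2: 1/[CH₃CHO] = 1/1.4 + 0.23 × 2
Step 3: 1/[CH₃CHO] = 0.7143 + 0.46 = 1.174
Step 4: [CH₃CHO] = 1/1.174 = 0.8516 M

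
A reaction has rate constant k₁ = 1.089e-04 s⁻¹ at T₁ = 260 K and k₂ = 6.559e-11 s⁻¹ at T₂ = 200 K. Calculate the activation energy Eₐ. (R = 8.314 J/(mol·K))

103.2 kJ/mol

Step 1: Use the two-temperature Arrhenius form: ln(k₂/k₁) = -Eₐ/R × (1/T₂ - 1/T₁)
Step 2: ln(k₂/k₁) = ln(6.559e-11/1.089e-04) = ln(6.02296e-07) = -14.3225
Step 3: 1/T₂ - 1/T₁ = 1/200 - 1/260 = 1.153846e-03 K⁻¹
Step 4: Eₐ = -R × ln(k₂/k₁) / (1/T₂ - 1/T₁) = -8.314 × -14.3225 / 1.153846e-03
Step 5: Eₐ = 1.0320e+05 J/mol = 103.2 kJ/mol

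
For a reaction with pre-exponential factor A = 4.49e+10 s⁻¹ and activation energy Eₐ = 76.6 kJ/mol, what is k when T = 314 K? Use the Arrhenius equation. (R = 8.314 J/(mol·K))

8.11e-03 s⁻¹

Step 1: Use the Arrhenius equation: k = A × exp(-Eₐ/RT)
Step 2: Convert Eₐ to J/mol: 76.6 kJ/mol = 76600 J/mol
Step 3: Calculate the exponent: -Eₐ/(RT) = -76600/(8.314 × 314) = -29.34196
Step 4: k = 4.49e+10 × exp(-29.34196)
Step 5: k = 4.49e+10 × 1.80696e-13 = 8.1133e-03 s⁻¹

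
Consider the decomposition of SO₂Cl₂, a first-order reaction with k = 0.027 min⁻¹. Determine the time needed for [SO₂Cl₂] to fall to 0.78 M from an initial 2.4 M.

41.63 min

Step 1: For first-order: t = ln([SO₂Cl₂]₀/[SO₂Cl₂])/k
Step 2: t = ln(2.4/0.78)/0.027
Step 3: t = ln(3.077)/0.027
Step 4: t = 1.124/0.027 = 41.63 min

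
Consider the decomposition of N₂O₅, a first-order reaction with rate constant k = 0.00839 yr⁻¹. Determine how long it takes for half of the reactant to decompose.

82.62 yr

Step 1: For a first-order reaction, t₁/₂ = ln(2)/k
Step 2: t₁/₂ = ln(2)/0.00839
Step 3: t₁/₂ = 0.6931/0.00839 = 82.62 yr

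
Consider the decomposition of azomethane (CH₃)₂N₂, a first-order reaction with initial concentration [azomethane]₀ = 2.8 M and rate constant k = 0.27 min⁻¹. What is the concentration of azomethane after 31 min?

0.0006488 M

Step 1: For a first-order reaction: [azomethane] = [azomethane]₀ × e^(-kt)
Step 2: [azomethane] = 2.8 × e^(-0.27 × 31)
Step 3: [azomethane] = 2.8 × e^(-8.37)
Step 4: [azomethane] = 2.8 × 0.000231716 = 0.0006488 M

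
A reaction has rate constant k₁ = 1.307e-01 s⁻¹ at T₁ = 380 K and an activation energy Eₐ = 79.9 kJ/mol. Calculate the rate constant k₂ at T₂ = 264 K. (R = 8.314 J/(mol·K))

1.951e-06 s⁻¹

Step 1: Use the two-temperature Arrhenius form: ln(k₂/k₁) = -Eₐ/R × (1/T₂ - 1/T₁)
Step 2: Convert Eₐ to J/mol: 79.9 kJ/mol = 79900 J/mol
Step 3: 1/T₂ - 1/T₁ = 1/264 - 1/380 = 1.156300e-03 K⁻¹
Step 4: ln(k₂/k₁) = -79900/8.314 × 1.156300e-03 = -11.11239
Step 5: k₂ = k₁ × exp(-11.11239) = 1.307e-01 × 1.49262e-05 = 1.951e-06 s⁻¹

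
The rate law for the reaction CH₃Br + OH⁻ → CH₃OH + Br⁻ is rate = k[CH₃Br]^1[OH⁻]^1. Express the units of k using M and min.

M⁻¹·min⁻¹

Step 1: Overall order = 1 + 1 = 2.
Step 2: rate has units M·min⁻¹; [CH₃Br]^1[OH⁻]^1 has units M^2.
Step 3: k = rate/([CH₃Br]^1[OH⁻]^1), so units of k = M^(1-2)·min⁻¹ = M⁻¹·min⁻¹.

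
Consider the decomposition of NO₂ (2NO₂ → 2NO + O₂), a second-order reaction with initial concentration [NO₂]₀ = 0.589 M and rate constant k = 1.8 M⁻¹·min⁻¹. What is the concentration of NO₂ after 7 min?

0.06994 M

Step 1: For a second-order reaction: 1/[NO₂] = 1/[NO₂]₀ + kt
Step 2: 1/[NO₂] = 1/0.589 + 1.8 × 7
Step 3: 1/[NO₂] = 1.698 + 12.6 = 14.3
Step 4: [NO₂] = 1/14.3 = 0.06994 M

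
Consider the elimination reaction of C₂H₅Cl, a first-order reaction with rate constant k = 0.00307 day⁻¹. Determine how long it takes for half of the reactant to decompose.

225.8 day

Step 1: For a first-order reaction, t₁/₂ = ln(2)/k
Step 2: t₁/₂ = ln(2)/0.00307
Step 3: t₁/₂ = 0.6931/0.00307 = 225.8 day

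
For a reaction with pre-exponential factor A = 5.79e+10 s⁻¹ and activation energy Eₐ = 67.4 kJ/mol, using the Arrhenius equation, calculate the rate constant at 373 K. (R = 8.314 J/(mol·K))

2.11e+01 s⁻¹

Step 1: Use the Arrhenius equation: k = A × exp(-Eₐ/RT)
Step 2: Convert Eₐ to J/mol: 67.4 kJ/mol = 67400 J/mol
Step 3: Calculate the exponent: -Eₐ/(RT) = -67400/(8.314 × 373) = -21.73407
Step 4: k = 5.79e+10 × exp(-21.73407)
Step 5: k = 5.79e+10 × 3.63926e-10 = 2.1071e+01 s⁻¹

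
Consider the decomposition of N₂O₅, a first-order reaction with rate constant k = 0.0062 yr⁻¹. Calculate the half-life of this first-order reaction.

111.8 yr

Step 1: For a first-order reaction, t₁/₂ = ln(2)/k
Step 2: t₁/₂ = ln(2)/0.0062
Step 3: t₁/₂ = 0.6931/0.0062 = 111.8 yr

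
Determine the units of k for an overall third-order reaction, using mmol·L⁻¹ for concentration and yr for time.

(mmol·L⁻¹)⁻²·yr⁻¹

Step 1: For overall order n, rate = k × (concentration)^n.
Step 2: Rate has units mmol·L⁻¹·yr⁻¹; concentration term has units (mmol·L⁻¹)^3.
Step 3: k = rate / (concentration)^n, so units of k = (mmol·L⁻¹)^(1-3)·yr⁻¹ = (mmol·L⁻¹)⁻²·yr⁻¹.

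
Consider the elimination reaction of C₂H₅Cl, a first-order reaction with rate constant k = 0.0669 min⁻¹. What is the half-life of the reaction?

10.36 min

Step 1: For a first-order reaction, t₁/₂ = ln(2)/k
Step 2: t₁/₂ = ln(2)/0.0669
Step 3: t₁/₂ = 0.6931/0.0669 = 10.36 min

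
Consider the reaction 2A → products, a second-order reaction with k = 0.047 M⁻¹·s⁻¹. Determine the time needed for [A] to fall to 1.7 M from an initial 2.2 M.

2.844 s

Step 1: For second-order: t = (1/[A] - 1/[A]₀)/k
Step 2: t = (1/1.7 - 1/2.2)/0.047
Step 3: t = (0.5882 - 0.4545)/0.047
Step 4: t = 0.1337/0.047 = 2.844 s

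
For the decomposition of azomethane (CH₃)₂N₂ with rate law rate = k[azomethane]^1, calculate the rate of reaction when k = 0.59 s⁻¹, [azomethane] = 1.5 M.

0.885 M/s

Step 1: Identify the rate law: rate = k[azomethane]^1
Step 2: Substitute values: rate = 0.59 × (1.5)^1
Step 3: Calculate: rate = 0.59 × 1.5 = 0.885 M/s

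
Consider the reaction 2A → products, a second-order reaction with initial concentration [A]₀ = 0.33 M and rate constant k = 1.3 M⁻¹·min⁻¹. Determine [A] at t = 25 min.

0.02814 M

Step 1: For a second-order reaction: 1/[A] = 1/[A]₀ + kt
Step 2: 1/[A] = 1/0.33 + 1.3 × 25
Step 3: 1/[A] = 3.03 + 32.5 = 35.53
Step 4: [A] = 1/35.53 = 0.02814 M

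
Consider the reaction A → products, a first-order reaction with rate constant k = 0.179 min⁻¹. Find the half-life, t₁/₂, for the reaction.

3.872 min

Step 1: For a first-order reaction, t₁/₂ = ln(2)/k
Step 2: t₁/₂ = ln(2)/0.179
Step 3: t₁/₂ = 0.6931/0.179 = 3.872 min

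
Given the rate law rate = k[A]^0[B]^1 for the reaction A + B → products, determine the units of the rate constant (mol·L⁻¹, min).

min⁻¹

Step 1: Overall order = 0 + 1 = 1.
Step 2: rate has units mol·L⁻¹·min⁻¹; [A]^0[B]^1 has units (mol·L⁻¹)^1.
Step 3: k = rate/([A]^0[B]^1), so units of k = (mol·L⁻¹)^(1-1)·min⁻¹ = min⁻¹.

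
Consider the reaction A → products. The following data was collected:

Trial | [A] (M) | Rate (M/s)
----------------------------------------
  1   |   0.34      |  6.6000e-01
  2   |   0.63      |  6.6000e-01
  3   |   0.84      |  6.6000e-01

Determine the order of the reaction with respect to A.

zeroth order (0)

Step 1: Compare trials - when concentration changes, rate stays constant.
Step 2: rate₂/rate₁ = 6.6000e-01/6.6000e-01 = 1
Step 3: [A]₂/[A]₁ = 0.63/0.34 = 1.853
Step 4: Since rate ratio ≈ (conc ratio)^0, the reaction is zeroth order.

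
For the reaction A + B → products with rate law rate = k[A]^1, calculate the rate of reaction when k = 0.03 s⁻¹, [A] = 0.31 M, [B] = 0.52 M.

0.0093 M/s

Step 1: The rate law is rate = k[A]^1
Step 2: Note that the rate does not depend on [B] (zero order in B).
Step 3: rate = 0.03 × (0.31)^1 = 0.0093 M/s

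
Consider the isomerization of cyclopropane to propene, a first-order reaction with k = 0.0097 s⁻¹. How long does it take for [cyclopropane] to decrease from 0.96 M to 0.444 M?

79.5 s

Step 1: For first-order: t = ln([cyclopropane]₀/[cyclopropane])/k
Step 2: t = ln(0.96/0.444)/0.0097
Step 3: t = ln(2.162)/0.0097
Step 4: t = 0.7711/0.0097 = 79.5 s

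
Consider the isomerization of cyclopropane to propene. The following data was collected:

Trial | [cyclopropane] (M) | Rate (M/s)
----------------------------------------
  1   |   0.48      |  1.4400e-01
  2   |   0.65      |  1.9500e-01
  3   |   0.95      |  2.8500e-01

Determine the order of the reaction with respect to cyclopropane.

first order (1)

Step 1: Compare trials to find order n where rate₂/rate₁ = ([cyclopropane]₂/[cyclopropane]₁)^n
Step 2: rate₂/rate₁ = 1.9500e-01/1.4400e-01 = 1.354
Step 3: [cyclopropane]₂/[cyclopropane]₁ = 0.65/0.48 = 1.354
Step 4: n = ln(1.354)/ln(1.354) = 1.00 ≈ 1
Step 5: The reaction is first order in cyclopropane.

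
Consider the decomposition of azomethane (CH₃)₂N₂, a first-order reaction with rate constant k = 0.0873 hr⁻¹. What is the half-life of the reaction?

7.94 hr

Step 1: For a first-order reaction, t₁/₂ = ln(2)/k
Step 2: t₁/₂ = ln(2)/0.0873
Step 3: t₁/₂ = 0.6931/0.0873 = 7.94 hr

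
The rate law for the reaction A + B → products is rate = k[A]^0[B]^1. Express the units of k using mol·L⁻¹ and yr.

yr⁻¹

Step 1: Overall order = 0 + 1 = 1.
Step 2: rate has units mol·L⁻¹·yr⁻¹; [A]^0[B]^1 has units (mol·L⁻¹)^1.
Step 3: k = rate/([A]^0[B]^1), so units of k = (mol·L⁻¹)^(1-1)·yr⁻¹ = yr⁻¹.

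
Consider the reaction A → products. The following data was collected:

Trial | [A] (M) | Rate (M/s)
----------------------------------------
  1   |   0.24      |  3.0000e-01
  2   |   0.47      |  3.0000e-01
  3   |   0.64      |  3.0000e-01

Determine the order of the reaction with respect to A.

zeroth order (0)

Step 1: Compare trials - when concentration changes, rate stays constant.
Step 2: rate₂/rate₁ = 3.0000e-01/3.0000e-01 = 1
Step 3: [A]₂/[A]₁ = 0.47/0.24 = 1.958
Step 4: Since rate ratio ≈ (conc ratio)^0, the reaction is zeroth order.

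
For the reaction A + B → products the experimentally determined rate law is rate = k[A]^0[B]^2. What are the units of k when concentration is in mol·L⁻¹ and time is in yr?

(mol·L⁻¹)⁻¹·yr⁻¹

Step 1: Overall order = 0 + 2 = 2.
Step 2: rate has units mol·L⁻¹·yr⁻¹; [A]^0[B]^2 has units (mol·L⁻¹)^2.
Step 3: k = rate/([A]^0[B]^2), so units of k = (mol·L⁻¹)^(1-2)·yr⁻¹ = (mol·L⁻¹)⁻¹·yr⁻¹.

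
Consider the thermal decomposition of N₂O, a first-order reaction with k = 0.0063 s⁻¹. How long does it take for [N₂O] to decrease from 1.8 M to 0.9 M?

110 s

Step 1: For first-order: t = ln([N₂O]₀/[N₂O])/k
Step 2: t = ln(1.8/0.9)/0.0063
Step 3: t = ln(2)/0.0063
Step 4: t = 0.6931/0.0063 = 110 s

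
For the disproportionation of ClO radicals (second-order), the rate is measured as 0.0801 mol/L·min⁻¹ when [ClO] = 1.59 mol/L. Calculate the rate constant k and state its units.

0.03168 (mol/L)⁻¹·min⁻¹

Step 1: rate = k[ClO]^2, so k = rate / [ClO]^2.
Step 2: k = 0.0801 / (1.59)^2 = 0.0801 / 2.528.
Step 3: k = 0.03168 (mol/L)⁻¹·min⁻¹.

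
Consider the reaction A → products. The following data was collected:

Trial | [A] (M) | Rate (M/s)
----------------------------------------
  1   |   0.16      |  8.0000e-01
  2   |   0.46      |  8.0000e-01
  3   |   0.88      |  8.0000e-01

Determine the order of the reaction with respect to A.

zeroth order (0)

Step 1: Compare trials - when concentration changes, rate stays constant.
Step 2: rate₂/rate₁ = 8.0000e-01/8.0000e-01 = 1
Step 3: [A]₂/[A]₁ = 0.46/0.16 = 2.875
Step 4: Since rate ratio ≈ (conc ratio)^0, the reaction is zeroth order.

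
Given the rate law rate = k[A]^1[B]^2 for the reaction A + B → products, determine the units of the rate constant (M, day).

M⁻²·day⁻¹

Step 1: Overall order = 1 + 2 = 3.
Step 2: rate has units M·day⁻¹; [A]^1[B]^2 has units M^3.
Step 3: k = rate/([A]^1[B]^2), so units of k = M^(1-3)·day⁻¹ = M⁻²·day⁻¹.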